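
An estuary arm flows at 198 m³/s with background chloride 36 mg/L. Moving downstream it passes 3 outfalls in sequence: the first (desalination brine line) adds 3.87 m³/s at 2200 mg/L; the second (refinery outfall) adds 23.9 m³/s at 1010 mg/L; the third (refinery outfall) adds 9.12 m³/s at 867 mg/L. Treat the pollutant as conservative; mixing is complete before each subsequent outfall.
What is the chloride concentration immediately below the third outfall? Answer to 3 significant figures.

203 mg/L

Below outfall 1: Q → 201.9 m³/s, C = (198.0·36.00 + 3.870·2200)/201.9 = 77.49 mg/L.
Below outfall 2: Q → 225.8 m³/s, C = (201.9·77.49 + 23.90·1010)/225.8 = 176.2 mg/L.
Below outfall 3: Q → 234.9 m³/s, C = (225.8·176.2 + 9.120·867.0)/234.9 = 203.0 mg/L.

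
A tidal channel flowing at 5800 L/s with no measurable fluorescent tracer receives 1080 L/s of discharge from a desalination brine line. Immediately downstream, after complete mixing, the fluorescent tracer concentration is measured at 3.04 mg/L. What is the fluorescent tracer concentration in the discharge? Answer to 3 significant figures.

19.4 mg/L

Mass balance: 5800·0 + 1080·Cₑ = 6880·3.040
→ Cₑ = (6880·3.040 − 5800·0) / 1080 = 19.37 mg/L.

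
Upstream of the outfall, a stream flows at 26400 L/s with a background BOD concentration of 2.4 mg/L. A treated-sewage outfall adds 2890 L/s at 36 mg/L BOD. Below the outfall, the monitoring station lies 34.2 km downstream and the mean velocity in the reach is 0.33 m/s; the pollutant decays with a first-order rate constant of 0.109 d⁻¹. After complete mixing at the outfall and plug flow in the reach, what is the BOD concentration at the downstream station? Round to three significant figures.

Conservation of mass: C = (26400·2.400 + 2890·36.00) / 29290 = 167400/29290 = 5.715 mg/L.
Travel time t = 34.2·1000 / 0.33 = 103600 s = 28.79 h.
Applying C = C₀e^(−kt): 5.715 × 0.8774 = 5.015 mg/L.

5.01 mg/L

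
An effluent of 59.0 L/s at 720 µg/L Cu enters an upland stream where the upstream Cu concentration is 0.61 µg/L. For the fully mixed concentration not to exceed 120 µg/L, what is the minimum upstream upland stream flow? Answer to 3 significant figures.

297 L/s

Set C_mix = 120: (Q·0.6100 + 59.00·720.0) / (Q + 59.00) = 120
→ Q = 59.00·(720.0 − 120)/(120 − 0.6100) = 296.5 L/s.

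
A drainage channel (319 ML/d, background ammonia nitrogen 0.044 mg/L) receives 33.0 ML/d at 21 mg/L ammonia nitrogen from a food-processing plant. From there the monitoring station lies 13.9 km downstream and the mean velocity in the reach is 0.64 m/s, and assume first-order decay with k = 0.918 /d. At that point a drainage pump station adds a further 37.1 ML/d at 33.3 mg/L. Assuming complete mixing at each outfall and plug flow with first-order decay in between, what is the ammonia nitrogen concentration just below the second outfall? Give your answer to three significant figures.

4.62 mg/L

Conservation of mass: C = (319.0·0.04400 + 33.00·21.00) / 352.0 = 707.0/352.0 = 2.009 mg/L; combined flow 352.0 ML/d.
Travel time t = 13.9·1000 / 0.64 = 21720 s = 6.033 h.
Applying C = C₀e^(−kt): 2.009 × 0.7939 = 1.595 mg/L.
At the second outfall, C = (352.0·1.595 + 37.10·33.30) / (352.0 + 37.10) = 4.618 mg/L.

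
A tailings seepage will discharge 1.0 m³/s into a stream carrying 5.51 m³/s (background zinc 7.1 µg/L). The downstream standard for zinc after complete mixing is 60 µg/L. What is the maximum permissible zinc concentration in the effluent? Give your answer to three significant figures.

351 µg/L

At the limit, (Qr·Cr + Qe·Cₑ)/(Qr + Qe) = 60:
Cₑ = (6.510·60 − 5.510·7.100) / 1.000 = 351.5 µg/L.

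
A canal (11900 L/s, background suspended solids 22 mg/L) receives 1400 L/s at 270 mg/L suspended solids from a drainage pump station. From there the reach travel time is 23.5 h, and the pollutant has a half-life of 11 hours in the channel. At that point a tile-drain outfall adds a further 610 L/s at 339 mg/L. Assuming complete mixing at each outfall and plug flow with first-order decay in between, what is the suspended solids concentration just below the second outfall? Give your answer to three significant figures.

25.3 mg/L

Mixed concentration C = ΣQC/ΣQ = (11900·22.00 + 1400·270.0) / 13300 = 639800/13300 = 48.11 mg/L; combined flow 13300 L/s.
Half-life 11 h → k = ln 2 / 11 = 0.06301 h⁻¹ = 1.512 d⁻¹.
Decay over the reach: 48.11·exp(−kt) = 48.11·0.2275 = 10.94 mg/L.
At the second outfall, C = (13300·10.94 + 610.0·339.0) / (13300 + 610.0) = 25.33 mg/L.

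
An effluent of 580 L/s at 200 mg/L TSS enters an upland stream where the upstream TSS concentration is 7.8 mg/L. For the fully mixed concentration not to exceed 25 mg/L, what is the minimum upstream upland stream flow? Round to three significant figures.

5900 L/s

Set C_mix = 25: (Q·7.800 + 580.0·200.0) / (Q + 580.0) = 25
→ Q = 580.0·(200.0 − 25)/(25 − 7.800) = 5901 L/s.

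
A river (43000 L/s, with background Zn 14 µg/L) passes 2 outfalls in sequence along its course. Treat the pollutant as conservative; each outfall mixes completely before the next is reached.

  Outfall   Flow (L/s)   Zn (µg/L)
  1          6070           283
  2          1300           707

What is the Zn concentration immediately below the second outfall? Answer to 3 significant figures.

Outfall 1: combined Q = 49070 L/s; C = (43000·14.00 + 6070·283.0)/49070 = 47.28 µg/L.
Outfall 2: combined Q = 50370 L/s; C = (49070·47.28 + 1300·707.0)/50370 = 64.30 µg/L.

64.3 µg/L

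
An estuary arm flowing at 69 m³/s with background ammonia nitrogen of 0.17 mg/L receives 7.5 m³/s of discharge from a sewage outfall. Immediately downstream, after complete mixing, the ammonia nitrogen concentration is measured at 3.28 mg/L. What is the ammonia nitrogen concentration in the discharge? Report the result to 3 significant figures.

31.9 mg/L

Mass balance: 69.00·0.1700 + 7.500·Cₑ = 76.50·3.280
→ Cₑ = (76.50·3.280 − 69.00·0.1700) / 7.500 = 31.89 mg/L.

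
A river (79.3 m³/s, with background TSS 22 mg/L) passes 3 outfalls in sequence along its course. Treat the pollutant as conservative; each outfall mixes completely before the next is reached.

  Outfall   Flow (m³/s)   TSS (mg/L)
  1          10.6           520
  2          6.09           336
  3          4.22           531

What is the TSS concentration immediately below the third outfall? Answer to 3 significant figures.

After outfall 1: Q = 79.30 + 10.60 = 89.90 m³/s; C = (79.30·22.00 + 10.60·520.0)/89.90 = 80.72 mg/L.
After outfall 2: Q = 89.90 + 6.090 = 95.99 m³/s; C = (89.90·80.72 + 6.090·336.0)/95.99 = 96.91 mg/L.
After outfall 3: Q = 95.99 + 4.220 = 100.2 m³/s; C = (95.99·96.91 + 4.220·531.0)/100.2 = 115.2 mg/L.

115 mg/L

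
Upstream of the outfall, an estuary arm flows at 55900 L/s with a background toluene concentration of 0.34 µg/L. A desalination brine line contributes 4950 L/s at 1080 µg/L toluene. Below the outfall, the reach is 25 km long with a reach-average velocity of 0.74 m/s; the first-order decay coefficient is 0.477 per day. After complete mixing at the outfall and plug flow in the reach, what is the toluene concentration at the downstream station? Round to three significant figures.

Conservation of mass: C = (55900·0.3400 + 4950·1080) / 60850 = 5365000/60850 = 88.17 µg/L.
Travel time t = 25·1000 / 0.74 = 33780 s = 9.384 h.
After decay, C = 88.17 × e^(−kt) = 88.17 × 0.8298 = 73.17 µg/L.

73.2 µg/L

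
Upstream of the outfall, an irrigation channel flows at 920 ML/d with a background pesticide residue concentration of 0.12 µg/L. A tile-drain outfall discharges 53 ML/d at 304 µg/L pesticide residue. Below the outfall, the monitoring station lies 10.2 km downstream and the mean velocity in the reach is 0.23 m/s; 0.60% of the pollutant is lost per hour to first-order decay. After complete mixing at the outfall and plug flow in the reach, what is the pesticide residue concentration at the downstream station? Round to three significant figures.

15.5 µg/L

Flow-weighted average: C = (920.0·0.1200 + 53.00·304.0) / 973.0 = 16220/973.0 = 16.67 µg/L.
Travel time t = 10.2·1000 / 0.23 = 44350 s = 12.32 h.
0.60%/h lost → k = −ln(1 − 0.006) = 0.006018 h⁻¹.
Decay over the reach: 16.67·exp(−kt) = 16.67·0.9285 = 15.48 µg/L.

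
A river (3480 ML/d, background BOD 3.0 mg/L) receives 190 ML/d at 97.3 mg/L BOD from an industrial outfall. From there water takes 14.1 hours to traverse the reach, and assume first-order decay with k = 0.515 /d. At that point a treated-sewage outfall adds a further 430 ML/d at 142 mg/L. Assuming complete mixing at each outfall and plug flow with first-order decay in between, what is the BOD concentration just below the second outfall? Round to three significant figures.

20.1 mg/L

Mixed concentration C = ΣQC/ΣQ = (3480·3.000 + 190.0·97.30) / 3670 = 28930/3670 = 7.882 mg/L; combined flow 3670 ML/d.
First-order decay: C = 7.882·exp(−k·t) = 7.882·0.7389 = 5.824 mg/L.
Second outfall: C = (3670·5.824 + 430.0·142.0)/4100 = 20.11 mg/L.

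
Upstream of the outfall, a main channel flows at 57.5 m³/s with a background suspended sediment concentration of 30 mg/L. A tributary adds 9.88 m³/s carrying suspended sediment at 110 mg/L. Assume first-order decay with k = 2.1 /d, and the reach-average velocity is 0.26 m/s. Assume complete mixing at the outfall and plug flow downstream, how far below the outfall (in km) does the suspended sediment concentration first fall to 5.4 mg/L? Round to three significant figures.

After mixing, C = (57.50·30.00 + 9.880·110.0) / 67.38 = 2812/67.38 = 41.73 mg/L.
Set 41.73·exp(−k·t) = 5.4 → t = ln(41.73/5.4)/k = 84130 s = 23.37 h.
Distance = v·t = 0.26·84130 = 21870 m = 21.87 km.

21.9 km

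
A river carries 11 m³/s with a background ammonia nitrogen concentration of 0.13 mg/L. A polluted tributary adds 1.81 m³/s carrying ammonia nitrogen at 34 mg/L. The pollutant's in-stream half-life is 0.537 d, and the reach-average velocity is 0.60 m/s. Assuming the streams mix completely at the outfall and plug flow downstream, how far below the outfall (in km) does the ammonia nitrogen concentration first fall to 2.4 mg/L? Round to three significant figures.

28.8 km

Mass balance: C = (11.00·0.1300 + 1.810·34.00) / 12.81 = 62.97/12.81 = 4.916 mg/L.
Half-life 0.537 d → k = ln 2 / 0.537 = 1.291 d⁻¹.
Set 4.916·exp(−k·t) = 2.4 → t = ln(4.916/2.4)/k = 47990 s = 13.33 h.
Distance = v·t = 0.60·47990 = 28790 m = 28.79 km.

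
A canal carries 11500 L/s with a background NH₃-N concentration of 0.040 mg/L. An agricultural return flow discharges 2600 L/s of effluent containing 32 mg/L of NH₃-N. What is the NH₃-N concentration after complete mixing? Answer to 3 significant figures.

5.93 mg/L

Conservation of mass: C = (11500·0.04000 + 2600·32.00) / 14100 = 83660/14100 = 5.933 mg/L.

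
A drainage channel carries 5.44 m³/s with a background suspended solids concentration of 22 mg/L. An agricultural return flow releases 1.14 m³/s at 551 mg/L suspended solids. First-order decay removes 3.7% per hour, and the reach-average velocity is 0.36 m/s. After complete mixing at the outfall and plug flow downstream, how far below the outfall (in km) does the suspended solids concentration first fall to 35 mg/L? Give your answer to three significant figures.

40.5 km

Flow-weighted average: C = (5.440·22.00 + 1.140·551.0) / 6.580 = 747.8/6.580 = 113.7 mg/L.
3.7%/h lost → k = −ln(1 − 0.037) = 0.03770 h⁻¹.
Set 113.7·exp(−k·t) = 35 → t = ln(113.7/35)/k = 112500 s = 31.24 h.
Distance = v·t = 0.36·112500 = 40490 m = 40.49 km.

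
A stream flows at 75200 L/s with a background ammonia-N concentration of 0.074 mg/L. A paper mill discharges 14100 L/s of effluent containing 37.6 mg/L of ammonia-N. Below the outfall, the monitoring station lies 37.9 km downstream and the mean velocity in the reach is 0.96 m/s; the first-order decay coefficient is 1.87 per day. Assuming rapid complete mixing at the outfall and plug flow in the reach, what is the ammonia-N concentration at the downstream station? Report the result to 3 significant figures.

Mass balance: C = (75200·0.07400 + 14100·37.60) / 89300 = 535700/89300 = 5.999 mg/L.
Travel time t = 37.9·1000 / 0.96 = 39480 s = 10.97 h.
After decay, C = 5.999 × e^(−kt) = 5.999 × 0.4255 = 2.553 mg/L.

2.55 mg/L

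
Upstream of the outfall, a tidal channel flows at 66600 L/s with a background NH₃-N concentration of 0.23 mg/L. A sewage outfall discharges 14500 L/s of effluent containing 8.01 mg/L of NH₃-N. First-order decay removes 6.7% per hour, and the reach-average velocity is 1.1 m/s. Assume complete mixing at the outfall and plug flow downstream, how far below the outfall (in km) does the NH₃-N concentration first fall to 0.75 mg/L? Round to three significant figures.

After mixing, C = (66600·0.2300 + 14500·8.010) / 81100 = 131500/81100 = 1.621 mg/L.
6.7%/h lost → k = −ln(1 − 0.067) = 0.06935 h⁻¹.
Set 1.621·exp(−k·t) = 0.75 → t = ln(1.621/0.75)/k = 40010 s = 11.11 h.
Distance = v·t = 1.1·40010 = 44010 m = 44.01 km.

44.0 km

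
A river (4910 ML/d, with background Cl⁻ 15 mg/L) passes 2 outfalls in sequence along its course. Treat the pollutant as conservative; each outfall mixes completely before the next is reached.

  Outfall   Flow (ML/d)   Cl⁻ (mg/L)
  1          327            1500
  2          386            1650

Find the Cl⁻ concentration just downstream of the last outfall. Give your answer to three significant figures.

214 mg/L

Below outfall 1: Q → 5237 ML/d, C = (4910·15.00 + 327.0·1500)/5237 = 107.7 mg/L.
Below outfall 2: Q → 5623 ML/d, C = (5237·107.7 + 386.0·1650)/5623 = 213.6 mg/L.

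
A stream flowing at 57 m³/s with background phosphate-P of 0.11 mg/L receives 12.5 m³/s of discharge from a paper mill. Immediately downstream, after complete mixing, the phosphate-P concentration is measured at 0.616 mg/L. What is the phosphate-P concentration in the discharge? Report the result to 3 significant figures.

Mass balance: 57.00·0.1100 + 12.50·Cₑ = 69.50·0.6160
→ Cₑ = (69.50·0.6160 − 57.00·0.1100) / 12.50 = 2.923 mg/L.

2.92 mg/L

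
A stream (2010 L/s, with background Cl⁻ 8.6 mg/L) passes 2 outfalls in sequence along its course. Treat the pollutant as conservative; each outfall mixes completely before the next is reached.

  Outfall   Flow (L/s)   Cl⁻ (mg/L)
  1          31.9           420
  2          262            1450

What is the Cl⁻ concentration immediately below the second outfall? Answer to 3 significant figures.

Below outfall 1: Q → 2042 L/s, C = (2010·8.600 + 31.90·420.0)/2042 = 15.03 mg/L.
Below outfall 2: Q → 2304 L/s, C = (2042·15.03 + 262.0·1450)/2304 = 178.2 mg/L.

178 mg/L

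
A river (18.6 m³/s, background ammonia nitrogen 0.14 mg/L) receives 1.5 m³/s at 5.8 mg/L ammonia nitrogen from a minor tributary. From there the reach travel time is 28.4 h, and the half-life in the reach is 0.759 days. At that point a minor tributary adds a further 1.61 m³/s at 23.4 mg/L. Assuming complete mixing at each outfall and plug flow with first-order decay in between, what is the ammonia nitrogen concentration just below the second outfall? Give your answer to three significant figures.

1.91 mg/L

Mixed concentration C = ΣQC/ΣQ = (18.60·0.1400 + 1.500·5.800) / 20.10 = 11.30/20.10 = 0.5624 mg/L; combined flow 20.10 m³/s.
Half-life 0.759 d → k = ln 2 / 0.759 = 0.9132 d⁻¹.
Applying C = C₀e^(−kt): 0.5624 × 0.3394 = 0.1909 mg/L.
At the second outfall, C = (20.10·0.1909 + 1.610·23.40) / (20.10 + 1.610) = 1.912 mg/L.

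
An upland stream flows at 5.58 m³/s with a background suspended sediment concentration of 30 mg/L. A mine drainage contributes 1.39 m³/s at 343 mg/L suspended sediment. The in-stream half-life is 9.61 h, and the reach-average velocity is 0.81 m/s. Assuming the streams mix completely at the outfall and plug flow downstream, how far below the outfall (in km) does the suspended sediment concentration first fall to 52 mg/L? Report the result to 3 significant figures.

After mixing, C = (5.580·30.00 + 1.390·343.0) / 6.970 = 644.2/6.970 = 92.42 mg/L.
Half-life 9.61 h → k = ln 2 / 9.61 = 0.07213 h⁻¹ = 1.731 d⁻¹.
Set 92.42·exp(−k·t) = 52 → t = ln(92.42/52)/k = 28700 s = 7.973 h.
Distance = v·t = 0.81·28700 = 23250 m = 23.25 km.

23.3 km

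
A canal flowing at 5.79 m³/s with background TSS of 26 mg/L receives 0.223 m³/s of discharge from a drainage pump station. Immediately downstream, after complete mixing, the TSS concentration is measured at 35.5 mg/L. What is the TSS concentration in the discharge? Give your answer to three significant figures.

282 mg/L

Mass balance: 5.790·26.00 + 0.2230·Cₑ = 6.013·35.50
→ Cₑ = (6.013·35.50 − 5.790·26.00) / 0.2230 = 282.2 mg/L.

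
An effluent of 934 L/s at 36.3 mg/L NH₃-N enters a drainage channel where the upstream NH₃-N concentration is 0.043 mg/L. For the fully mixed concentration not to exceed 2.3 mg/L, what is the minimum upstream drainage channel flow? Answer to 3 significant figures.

Set C_mix = 2.3: (Q·0.04300 + 934.0·36.30) / (Q + 934.0) = 2.3
→ Q = 934.0·(36.30 − 2.3)/(2.3 − 0.04300) = 14070 L/s.

14100 L/s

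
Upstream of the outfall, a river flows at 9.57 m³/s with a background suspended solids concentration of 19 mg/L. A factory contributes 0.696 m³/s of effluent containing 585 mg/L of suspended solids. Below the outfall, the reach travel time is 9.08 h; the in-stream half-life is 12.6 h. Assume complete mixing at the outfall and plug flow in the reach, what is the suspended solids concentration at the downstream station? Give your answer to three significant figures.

34.8 mg/L

Flow-weighted average: C = (9.570·19.00 + 0.6960·585.0) / 10.27 = 589.0/10.27 = 57.37 mg/L.
Half-life 12.6 h → k = ln 2 / 12.6 = 0.05501 h⁻¹ = 1.320 d⁻¹.
Decay over the reach: 57.37·exp(−kt) = 57.37·0.6068 = 34.82 mg/L.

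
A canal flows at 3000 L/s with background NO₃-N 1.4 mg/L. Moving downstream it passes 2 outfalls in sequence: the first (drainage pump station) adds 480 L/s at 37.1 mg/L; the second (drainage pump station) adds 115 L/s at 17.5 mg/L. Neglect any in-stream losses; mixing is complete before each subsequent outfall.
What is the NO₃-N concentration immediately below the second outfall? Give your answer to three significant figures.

6.68 mg/L

After outfall 1: Q = 3000 + 480.0 = 3480 L/s; C = (3000·1.400 + 480.0·37.10)/3480 = 6.324 mg/L.
After outfall 2: Q = 3480 + 115.0 = 3595 L/s; C = (3480·6.324 + 115.0·17.50)/3595 = 6.682 mg/L.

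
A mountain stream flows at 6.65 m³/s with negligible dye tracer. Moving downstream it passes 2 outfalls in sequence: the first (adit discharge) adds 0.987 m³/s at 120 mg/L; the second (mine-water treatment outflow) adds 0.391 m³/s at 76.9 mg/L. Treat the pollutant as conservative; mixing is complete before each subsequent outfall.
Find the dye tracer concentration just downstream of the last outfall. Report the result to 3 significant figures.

18.5 mg/L

Below outfall 1: Q → 7.637 m³/s, C = (6.650·0 + 0.9870·120.0)/7.637 = 15.51 mg/L.
Below outfall 2: Q → 8.028 m³/s, C = (7.637·15.51 + 0.3910·76.90)/8.028 = 18.50 mg/L.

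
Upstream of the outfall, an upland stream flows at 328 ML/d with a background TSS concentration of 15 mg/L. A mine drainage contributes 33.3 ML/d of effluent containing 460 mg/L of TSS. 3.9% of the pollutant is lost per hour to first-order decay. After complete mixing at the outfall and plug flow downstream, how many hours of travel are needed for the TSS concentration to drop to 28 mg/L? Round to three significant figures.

17.4 h

Conservation of mass: C = (328.0·15.00 + 33.30·460.0) / 361.3 = 20240/361.3 = 56.01 mg/L.
3.9%/h lost → k = −ln(1 − 0.039) = 0.03978 h⁻¹.
56.01·exp(−k·t) = 28 → t = ln(56.01/28)/k = 62750 s = 17.43 h.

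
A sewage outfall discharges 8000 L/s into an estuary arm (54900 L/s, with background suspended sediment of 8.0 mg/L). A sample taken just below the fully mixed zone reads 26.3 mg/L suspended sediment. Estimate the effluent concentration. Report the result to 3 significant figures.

152 mg/L

Mass balance: 54900·8.000 + 8000·Cₑ = 62900·26.30
→ Cₑ = (62900·26.30 − 54900·8.000) / 8000 = 151.9 mg/L.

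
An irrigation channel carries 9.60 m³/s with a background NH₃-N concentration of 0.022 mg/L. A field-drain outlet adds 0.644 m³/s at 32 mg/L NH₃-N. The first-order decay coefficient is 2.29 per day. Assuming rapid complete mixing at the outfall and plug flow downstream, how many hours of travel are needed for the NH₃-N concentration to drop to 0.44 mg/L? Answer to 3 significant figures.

16.0 h

Mass balance: C = (9.600·0.02200 + 0.6440·32.00) / 10.24 = 20.82/10.24 = 2.032 mg/L.
2.032·exp(−k·t) = 0.44 → t = ln(2.032/0.44)/k = 57730 s = 16.04 h.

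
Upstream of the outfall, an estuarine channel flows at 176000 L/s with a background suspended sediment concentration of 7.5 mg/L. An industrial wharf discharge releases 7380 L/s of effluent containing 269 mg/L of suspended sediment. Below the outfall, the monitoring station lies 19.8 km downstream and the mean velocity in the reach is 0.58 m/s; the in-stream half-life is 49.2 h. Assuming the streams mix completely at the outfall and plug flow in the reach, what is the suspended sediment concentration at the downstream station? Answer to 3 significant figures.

15.8 mg/L

Conservation of mass: C = (176000·7.500 + 7380·269.0) / 183400 = 3305000/183400 = 18.02 mg/L.
Travel time t = 19.8·1000 / 0.58 = 34140 s = 9.483 h.
Half-life 49.2 h → k = ln 2 / 49.2 = 0.01409 h⁻¹ = 0.3381 d⁻¹.
Decay over the reach: 18.02·exp(−kt) = 18.02·0.8749 = 15.77 mg/L.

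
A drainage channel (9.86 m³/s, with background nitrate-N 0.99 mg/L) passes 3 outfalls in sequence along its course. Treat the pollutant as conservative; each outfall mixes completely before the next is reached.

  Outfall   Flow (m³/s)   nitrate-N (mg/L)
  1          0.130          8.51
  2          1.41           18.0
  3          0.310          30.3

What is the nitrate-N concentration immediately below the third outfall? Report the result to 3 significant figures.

3.90 mg/L

Below outfall 1: Q → 9.990 m³/s, C = (9.860·0.9900 + 0.1300·8.510)/9.990 = 1.088 mg/L.
Below outfall 2: Q → 11.40 m³/s, C = (9.990·1.088 + 1.410·18.00)/11.40 = 3.180 mg/L.
Below outfall 3: Q → 11.71 m³/s, C = (11.40·3.180 + 0.3100·30.30)/11.71 = 3.898 mg/L.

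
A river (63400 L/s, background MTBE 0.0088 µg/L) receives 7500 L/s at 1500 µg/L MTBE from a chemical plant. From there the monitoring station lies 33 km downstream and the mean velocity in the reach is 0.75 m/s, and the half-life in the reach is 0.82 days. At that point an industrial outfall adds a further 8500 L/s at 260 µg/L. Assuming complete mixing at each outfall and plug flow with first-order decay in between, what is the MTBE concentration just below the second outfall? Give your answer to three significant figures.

After mixing, C = (63400·0.008800 + 7500·1500) / 70900 = 11250000/70900 = 158.7 µg/L; combined flow 70900 L/s.
Travel time t = 33·1000 / 0.75 = 44000 s = 12.22 h.
Half-life 0.82 d → k = ln 2 / 0.82 = 0.8453 d⁻¹.
After decay, C = 158.7 × e^(−kt) = 158.7 × 0.6502 = 103.2 µg/L.
Second outfall: C = (70900·103.2 + 8500·260.0)/79400 = 120.0 µg/L.

120 µg/L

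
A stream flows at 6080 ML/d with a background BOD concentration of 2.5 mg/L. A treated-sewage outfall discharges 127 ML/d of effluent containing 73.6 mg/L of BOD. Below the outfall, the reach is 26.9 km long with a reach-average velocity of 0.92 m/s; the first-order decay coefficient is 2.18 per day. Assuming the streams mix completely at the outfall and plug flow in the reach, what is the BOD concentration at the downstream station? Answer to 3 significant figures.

Mass balance: C = (6080·2.500 + 127.0·73.60) / 6207 = 24550/6207 = 3.955 mg/L.
Travel time t = 26.9·1000 / 0.92 = 29240 s = 8.122 h.
After decay, C = 3.955 × e^(−kt) = 3.955 × 0.4782 = 1.891 mg/L.

1.89 mg/L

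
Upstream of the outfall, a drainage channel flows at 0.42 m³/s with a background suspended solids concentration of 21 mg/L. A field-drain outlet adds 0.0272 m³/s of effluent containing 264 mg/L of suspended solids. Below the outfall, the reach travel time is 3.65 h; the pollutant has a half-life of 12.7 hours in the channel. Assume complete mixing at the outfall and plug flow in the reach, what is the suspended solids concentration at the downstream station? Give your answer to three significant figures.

29.3 mg/L

Mass balance: C = (0.4200·21.00 + 0.02720·264.0) / 0.4472 = 16.00/0.4472 = 35.78 mg/L.
Half-life 12.7 h → k = ln 2 / 12.7 = 0.05458 h⁻¹ = 1.310 d⁻¹.
Applying C = C₀e^(−kt): 35.78 × 0.8194 = 29.32 mg/L.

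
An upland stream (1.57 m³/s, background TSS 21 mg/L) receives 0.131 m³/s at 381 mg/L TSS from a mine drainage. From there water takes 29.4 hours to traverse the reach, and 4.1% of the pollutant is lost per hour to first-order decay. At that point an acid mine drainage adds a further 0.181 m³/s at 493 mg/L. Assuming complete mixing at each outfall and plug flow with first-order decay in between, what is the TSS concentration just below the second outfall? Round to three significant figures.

60.3 mg/L

Flow-weighted average: C = (1.570·21.00 + 0.1310·381.0) / 1.701 = 82.88/1.701 = 48.72 mg/L; combined flow 1.701 m³/s.
4.1%/h lost → k = −ln(1 − 0.041) = 0.04186 h⁻¹.
Applying C = C₀e^(−kt): 48.72 × 0.2921 = 14.23 mg/L.
Second outfall: C = (1.701·14.23 + 0.1810·493.0)/1.882 = 60.28 mg/L.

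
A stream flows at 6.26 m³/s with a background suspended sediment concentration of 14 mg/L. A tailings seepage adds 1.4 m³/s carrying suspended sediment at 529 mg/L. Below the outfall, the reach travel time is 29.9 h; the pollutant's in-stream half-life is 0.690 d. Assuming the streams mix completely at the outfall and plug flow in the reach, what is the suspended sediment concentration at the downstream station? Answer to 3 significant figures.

30.9 mg/L

Conservation of mass: C = (6.260·14.00 + 1.400·529.0) / 7.660 = 828.2/7.660 = 108.1 mg/L.
Half-life 0.690 d → k = ln 2 / 0.690 = 1.005 d⁻¹.
First-order decay: C = 108.1·exp(−k·t) = 108.1·0.2861 = 30.93 mg/L.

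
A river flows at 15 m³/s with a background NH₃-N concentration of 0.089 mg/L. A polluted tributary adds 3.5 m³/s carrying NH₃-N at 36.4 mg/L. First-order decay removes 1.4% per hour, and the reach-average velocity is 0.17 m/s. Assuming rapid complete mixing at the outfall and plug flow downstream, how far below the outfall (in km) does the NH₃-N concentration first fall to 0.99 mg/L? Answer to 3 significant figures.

84.6 km

Mass balance: C = (15.00·0.08900 + 3.500·36.40) / 18.50 = 128.7/18.50 = 6.959 mg/L.
1.4%/h lost → k = −ln(1 − 0.014) = 0.01410 h⁻¹.
Set 6.959·exp(−k·t) = 0.99 → t = ln(6.959/0.99)/k = 497900 s = 138.3 h.
Distance = v·t = 0.17·497900 = 84650 m = 84.65 km.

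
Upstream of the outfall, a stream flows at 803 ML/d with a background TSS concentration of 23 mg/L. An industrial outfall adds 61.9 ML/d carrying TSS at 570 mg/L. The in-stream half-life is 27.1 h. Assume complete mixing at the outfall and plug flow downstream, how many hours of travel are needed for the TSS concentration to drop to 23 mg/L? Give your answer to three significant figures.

Mass balance: C = (803.0·23.00 + 61.90·570.0) / 864.9 = 53750/864.9 = 62.15 mg/L.
Half-life 27.1 h → k = ln 2 / 27.1 = 0.02558 h⁻¹ = 0.6139 d⁻¹.
62.15·exp(−k·t) = 23 → t = ln(62.15/23)/k = 139900 s = 38.86 h.

38.9 h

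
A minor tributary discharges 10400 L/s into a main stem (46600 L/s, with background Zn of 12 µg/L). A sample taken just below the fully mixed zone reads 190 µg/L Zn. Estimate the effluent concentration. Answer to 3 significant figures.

Mass balance: 46600·12.00 + 10400·Cₑ = 57000·190.0
→ Cₑ = (57000·190.0 − 46600·12.00) / 10400 = 987.6 µg/L.

988 µg/L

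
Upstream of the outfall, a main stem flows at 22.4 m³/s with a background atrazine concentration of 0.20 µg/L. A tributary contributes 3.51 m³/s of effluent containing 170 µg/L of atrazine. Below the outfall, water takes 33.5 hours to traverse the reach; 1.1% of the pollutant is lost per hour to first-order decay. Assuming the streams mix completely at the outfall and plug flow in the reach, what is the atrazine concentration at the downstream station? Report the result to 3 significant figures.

16.0 µg/L

Flow-weighted average: C = (22.40·0.2000 + 3.510·170.0) / 25.91 = 601.2/25.91 = 23.20 µg/L.
1.1%/h lost → k = −ln(1 − 0.011) = 0.01106 h⁻¹.
First-order decay: C = 23.20·exp(−k·t) = 23.20·0.6904 = 16.02 µg/L.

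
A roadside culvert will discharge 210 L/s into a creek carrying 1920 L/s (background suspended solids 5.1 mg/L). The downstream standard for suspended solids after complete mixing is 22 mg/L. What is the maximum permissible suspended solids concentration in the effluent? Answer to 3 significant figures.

At the limit, (Qr·Cr + Qe·Cₑ)/(Qr + Qe) = 22:
Cₑ = (2130·22 − 1920·5.100) / 210.0 = 176.5 mg/L.

177 mg/L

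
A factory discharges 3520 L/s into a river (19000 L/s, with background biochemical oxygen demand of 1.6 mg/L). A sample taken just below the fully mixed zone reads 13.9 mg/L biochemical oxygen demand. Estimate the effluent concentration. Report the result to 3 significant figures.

Mass balance: 19000·1.600 + 3520·Cₑ = 22520·13.90
→ Cₑ = (22520·13.90 − 19000·1.600) / 3520 = 80.29 mg/L.

80.3 mg/L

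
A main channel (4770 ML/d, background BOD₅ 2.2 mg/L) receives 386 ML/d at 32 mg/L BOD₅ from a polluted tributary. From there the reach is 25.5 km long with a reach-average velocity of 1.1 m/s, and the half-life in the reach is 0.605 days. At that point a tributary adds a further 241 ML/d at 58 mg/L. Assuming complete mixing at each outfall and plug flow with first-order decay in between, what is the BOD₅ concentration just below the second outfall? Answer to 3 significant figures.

5.70 mg/L

Mixed concentration C = ΣQC/ΣQ = (4770·2.200 + 386.0·32.00) / 5156 = 22850/5156 = 4.431 mg/L; combined flow 5156 ML/d.
Travel time t = 25.5·1000 / 1.1 = 23180 s = 6.439 h.
Half-life 0.605 d → k = ln 2 / 0.605 = 1.146 d⁻¹.
Decay over the reach: 4.431·exp(−kt) = 4.431·0.7354 = 3.258 mg/L.
At the second outfall, C = (5156·3.258 + 241.0·58.00) / (5156 + 241.0) = 5.703 mg/L.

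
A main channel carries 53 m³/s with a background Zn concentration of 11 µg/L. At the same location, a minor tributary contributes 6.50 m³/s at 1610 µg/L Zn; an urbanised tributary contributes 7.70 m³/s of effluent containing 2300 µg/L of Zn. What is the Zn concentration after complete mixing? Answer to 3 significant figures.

Mass balance: C = (53.00·11.00 + 6.500·1610 + 7.700·2300) / 67.20 = 28760/67.20 = 427.9 µg/L.

428 µg/L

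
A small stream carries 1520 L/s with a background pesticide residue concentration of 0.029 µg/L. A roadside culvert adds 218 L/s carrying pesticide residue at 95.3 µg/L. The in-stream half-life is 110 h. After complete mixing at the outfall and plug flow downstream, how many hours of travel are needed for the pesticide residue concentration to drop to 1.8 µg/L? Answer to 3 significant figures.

301 h

Mass balance: C = (1520·0.02900 + 218.0·95.30) / 1738 = 20820/1738 = 11.98 µg/L.
Half-life 110 h → k = ln 2 / 110 = 0.006301 h⁻¹ = 0.1512 d⁻¹.
11.98·exp(−k·t) = 1.8 → t = ln(11.98/1.8)/k = 1083000 s = 300.8 h.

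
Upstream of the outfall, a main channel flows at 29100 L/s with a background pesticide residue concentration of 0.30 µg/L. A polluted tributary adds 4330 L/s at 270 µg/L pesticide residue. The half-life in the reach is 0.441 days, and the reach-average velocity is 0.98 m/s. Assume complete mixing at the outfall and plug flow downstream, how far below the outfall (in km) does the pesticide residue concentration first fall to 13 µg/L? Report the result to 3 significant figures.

53.7 km

Mass balance: C = (29100·0.3000 + 4330·270.0) / 33430 = 1178000/33430 = 35.23 µg/L.
Half-life 0.441 d → k = ln 2 / 0.441 = 1.572 d⁻¹.
Set 35.23·exp(−k·t) = 13 → t = ln(35.23/13)/k = 54810 s = 15.22 h.
Distance = v·t = 0.98·54810 = 53710 m = 53.71 km.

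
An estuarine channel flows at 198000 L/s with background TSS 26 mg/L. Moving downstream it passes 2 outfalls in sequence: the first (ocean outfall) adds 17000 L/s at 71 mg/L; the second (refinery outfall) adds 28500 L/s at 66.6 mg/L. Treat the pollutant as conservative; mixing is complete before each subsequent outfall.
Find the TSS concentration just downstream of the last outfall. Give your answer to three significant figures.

33.9 mg/L

After outfall 1: Q = 198000 + 17000 = 215000 L/s; C = (198000·26.00 + 17000·71.00)/215000 = 29.56 mg/L.
After outfall 2: Q = 215000 + 28500 = 243500 L/s; C = (215000·29.56 + 28500·66.60)/243500 = 33.89 mg/L.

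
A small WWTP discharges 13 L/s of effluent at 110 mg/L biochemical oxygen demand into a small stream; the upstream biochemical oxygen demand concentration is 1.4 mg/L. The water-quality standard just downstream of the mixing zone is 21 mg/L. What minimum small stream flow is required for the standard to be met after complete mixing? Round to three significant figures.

59.0 L/s

Set C_mix = 21: (Q·1.400 + 13.00·110.0) / (Q + 13.00) = 21
→ Q = 13.00·(110.0 − 21)/(21 − 1.400) = 59.03 L/s.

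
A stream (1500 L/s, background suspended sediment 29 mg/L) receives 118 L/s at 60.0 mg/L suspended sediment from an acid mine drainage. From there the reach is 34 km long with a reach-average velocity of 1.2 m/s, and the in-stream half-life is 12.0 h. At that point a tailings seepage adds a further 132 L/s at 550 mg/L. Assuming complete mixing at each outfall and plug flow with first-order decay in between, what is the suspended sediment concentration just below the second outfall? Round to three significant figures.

59.8 mg/L

After mixing, C = (1500·29.00 + 118.0·60.00) / 1618 = 50580/1618 = 31.26 mg/L; combined flow 1618 L/s.
Travel time t = 34·1000 / 1.2 = 28330 s = 7.870 h.
Half-life 12.0 h → k = ln 2 / 12.0 = 0.05776 h⁻¹ = 1.386 d⁻¹.
First-order decay: C = 31.26·exp(−k·t) = 31.26·0.6347 = 19.84 mg/L.
Second outfall: C = (1618·19.84 + 132.0·550.0)/1750 = 59.83 mg/L.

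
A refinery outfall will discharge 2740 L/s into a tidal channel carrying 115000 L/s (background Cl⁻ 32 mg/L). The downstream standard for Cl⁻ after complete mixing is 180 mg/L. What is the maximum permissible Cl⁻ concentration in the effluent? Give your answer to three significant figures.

6390 mg/L

At the limit, (Qr·Cr + Qe·Cₑ)/(Qr + Qe) = 180:
Cₑ = (117700·180 − 115000·32.00) / 2740 = 6392 mg/L.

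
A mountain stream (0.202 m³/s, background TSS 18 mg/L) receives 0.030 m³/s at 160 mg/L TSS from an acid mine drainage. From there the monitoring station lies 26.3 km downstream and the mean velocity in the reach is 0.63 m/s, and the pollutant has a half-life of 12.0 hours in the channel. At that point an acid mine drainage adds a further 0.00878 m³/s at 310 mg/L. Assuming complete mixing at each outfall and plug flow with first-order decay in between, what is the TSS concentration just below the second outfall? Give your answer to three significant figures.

Mass balance: C = (0.2020·18.00 + 0.03000·160.0) / 0.2320 = 8.436/0.2320 = 36.36 mg/L; combined flow 0.2320 m³/s.
Travel time t = 26.3·1000 / 0.63 = 41750 s = 11.60 h.
Half-life 12.0 h → k = ln 2 / 12.0 = 0.05776 h⁻¹ = 1.386 d⁻¹.
Decay over the reach: 36.36·exp(−kt) = 36.36·0.5118 = 18.61 mg/L.
Second outfall: C = (0.2320·18.61 + 0.008780·310.0)/0.2408 = 29.24 mg/L.

29.2 mg/L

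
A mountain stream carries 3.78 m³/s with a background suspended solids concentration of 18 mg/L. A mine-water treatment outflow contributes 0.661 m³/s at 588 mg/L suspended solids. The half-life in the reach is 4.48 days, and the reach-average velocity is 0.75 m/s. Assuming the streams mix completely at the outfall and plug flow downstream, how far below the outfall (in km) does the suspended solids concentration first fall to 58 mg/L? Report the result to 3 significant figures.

Flow-weighted average: C = (3.780·18.00 + 0.6610·588.0) / 4.441 = 456.7/4.441 = 102.8 mg/L.
Half-life 4.48 d → k = ln 2 / 4.48 = 0.1547 d⁻¹.
Set 102.8·exp(−k·t) = 58 → t = ln(102.8/58)/k = 319800 s = 88.84 h.
Distance = v·t = 0.75·319800 = 239900 m = 239.9 km.

240 km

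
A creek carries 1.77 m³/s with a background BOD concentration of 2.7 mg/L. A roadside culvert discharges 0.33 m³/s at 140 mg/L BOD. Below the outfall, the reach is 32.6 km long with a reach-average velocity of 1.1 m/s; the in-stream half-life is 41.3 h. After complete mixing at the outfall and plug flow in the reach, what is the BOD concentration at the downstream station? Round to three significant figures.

Flow-weighted average: C = (1.770·2.700 + 0.3300·140.0) / 2.100 = 50.98/2.100 = 24.28 mg/L.
Travel time t = 32.6·1000 / 1.1 = 29640 s = 8.232 h.
Half-life 41.3 h → k = ln 2 / 41.3 = 0.01678 h⁻¹ = 0.4028 d⁻¹.
After decay, C = 24.28 × e^(−kt) = 24.28 × 0.8710 = 21.14 mg/L.

21.1 mg/L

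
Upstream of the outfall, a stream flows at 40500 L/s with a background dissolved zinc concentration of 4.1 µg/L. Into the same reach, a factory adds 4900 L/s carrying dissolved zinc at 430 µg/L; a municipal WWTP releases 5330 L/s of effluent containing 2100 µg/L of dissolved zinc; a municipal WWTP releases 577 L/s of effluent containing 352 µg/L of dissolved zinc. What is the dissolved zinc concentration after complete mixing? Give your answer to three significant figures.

266 µg/L

Conservation of mass: C = (40500·4.100 + 4900·430.0 + 5330·2100 + 577.0·352.0) / 51310 = 13670000/51310 = 266.4 µg/L.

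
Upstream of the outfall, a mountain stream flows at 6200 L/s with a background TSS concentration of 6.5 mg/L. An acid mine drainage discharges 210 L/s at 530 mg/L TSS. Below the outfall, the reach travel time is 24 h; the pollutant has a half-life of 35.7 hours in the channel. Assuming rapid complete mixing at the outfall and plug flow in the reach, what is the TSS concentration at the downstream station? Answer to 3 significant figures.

14.8 mg/L

Mass balance: C = (6200·6.500 + 210.0·530.0) / 6410 = 151600/6410 = 23.65 mg/L.
Half-life 35.7 h → k = ln 2 / 35.7 = 0.01942 h⁻¹ = 0.4660 d⁻¹.
Applying C = C₀e^(−kt): 23.65 × 0.6275 = 14.84 mg/L.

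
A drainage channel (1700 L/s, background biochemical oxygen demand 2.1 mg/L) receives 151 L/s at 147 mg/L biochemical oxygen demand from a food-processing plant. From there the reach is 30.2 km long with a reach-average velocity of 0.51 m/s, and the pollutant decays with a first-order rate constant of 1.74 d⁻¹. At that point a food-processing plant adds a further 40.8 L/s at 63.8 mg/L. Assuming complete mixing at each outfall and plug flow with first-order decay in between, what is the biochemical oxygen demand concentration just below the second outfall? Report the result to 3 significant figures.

5.51 mg/L

After mixing, C = (1700·2.100 + 151.0·147.0) / 1851 = 25770/1851 = 13.92 mg/L; combined flow 1851 L/s.
Travel time t = 30.2·1000 / 0.51 = 59220 s = 16.45 h.
After decay, C = 13.92 × e^(−kt) = 13.92 × 0.3035 = 4.224 mg/L.
At the second outfall, C = (1851·4.224 + 40.80·63.80) / (1851 + 40.80) = 5.509 mg/L.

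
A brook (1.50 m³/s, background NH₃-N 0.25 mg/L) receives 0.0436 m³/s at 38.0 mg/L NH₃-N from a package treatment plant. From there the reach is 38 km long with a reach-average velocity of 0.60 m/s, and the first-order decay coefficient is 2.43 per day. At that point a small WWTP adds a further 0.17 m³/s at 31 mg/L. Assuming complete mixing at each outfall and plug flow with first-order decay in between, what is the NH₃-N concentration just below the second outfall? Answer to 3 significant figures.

3.28 mg/L

Flow-weighted average: C = (1.500·0.2500 + 0.04360·38.00) / 1.544 = 2.032/1.544 = 1.316 mg/L; combined flow 1.544 m³/s.
Travel time t = 38·1000 / 0.60 = 63330 s = 17.59 h.
First-order decay: C = 1.316·exp(−k·t) = 1.316·0.1684 = 0.2217 mg/L.
At the second outfall, C = (1.544·0.2217 + 0.1700·31.00) / (1.544 + 0.1700) = 3.275 mg/L.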